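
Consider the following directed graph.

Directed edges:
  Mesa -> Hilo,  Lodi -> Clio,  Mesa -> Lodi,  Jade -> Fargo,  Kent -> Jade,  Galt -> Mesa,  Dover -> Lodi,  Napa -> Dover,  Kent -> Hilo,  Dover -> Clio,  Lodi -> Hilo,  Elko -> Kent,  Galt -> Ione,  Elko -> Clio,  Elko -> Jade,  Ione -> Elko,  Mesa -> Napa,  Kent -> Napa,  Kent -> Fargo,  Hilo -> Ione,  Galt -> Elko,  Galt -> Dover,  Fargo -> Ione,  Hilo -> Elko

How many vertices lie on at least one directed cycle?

9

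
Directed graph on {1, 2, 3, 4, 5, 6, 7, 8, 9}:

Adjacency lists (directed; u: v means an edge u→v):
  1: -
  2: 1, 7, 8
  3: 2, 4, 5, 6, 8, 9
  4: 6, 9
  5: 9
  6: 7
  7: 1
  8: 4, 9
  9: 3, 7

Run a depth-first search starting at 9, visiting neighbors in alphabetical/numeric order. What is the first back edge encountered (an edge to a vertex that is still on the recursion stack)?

4→9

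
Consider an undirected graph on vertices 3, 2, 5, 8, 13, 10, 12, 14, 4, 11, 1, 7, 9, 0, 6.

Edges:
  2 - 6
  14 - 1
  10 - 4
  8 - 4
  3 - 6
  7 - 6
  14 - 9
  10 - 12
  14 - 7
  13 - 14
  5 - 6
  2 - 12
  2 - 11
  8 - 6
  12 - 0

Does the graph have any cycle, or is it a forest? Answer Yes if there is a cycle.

DFS, tracking each vertex's parent; an edge to a visited non-parent vertex closes a cycle.
Start from 11:
visit 11 (parent –)
  visit 2 (parent 11)
    visit 12 (parent 2)
      visit 0 (parent 12)
        0–12: parent, skip
      visit 10 (parent 12)
        10–12: parent, skip
        visit 4 (parent 10)
          4–10: parent, skip
          visit 8 (parent 4)
            8–4: parent, skip
            visit 6 (parent 8)
              visit 7 (parent 6)
                7–6: parent, skip
                visit 14 (parent 7)
                  visit 13 (parent 14)
                    13–14: parent, skip
                  visit 9 (parent 14)
                    9–14: parent, skip
                  visit 1 (parent 14)
                    1–14: parent, skip
                  14–7: parent, skip
              6–8: parent, skip
              6–2: 2 visited and ≠ parent → cycle
Cycle: 2 – 12 – 10 – 4 – 8 – 6 – 2.

Yes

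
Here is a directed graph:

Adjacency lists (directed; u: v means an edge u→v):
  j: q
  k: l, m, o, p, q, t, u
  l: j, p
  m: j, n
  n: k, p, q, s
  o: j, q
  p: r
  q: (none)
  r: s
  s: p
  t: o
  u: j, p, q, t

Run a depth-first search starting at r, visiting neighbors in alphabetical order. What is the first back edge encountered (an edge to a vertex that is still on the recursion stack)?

DFS from r (visiting neighbors in alphabetical order); mark gray on enter, black on exit:
r gray
  s gray
    p gray
      p→r: r is gray → back edge
First back edge: p → r.

p->r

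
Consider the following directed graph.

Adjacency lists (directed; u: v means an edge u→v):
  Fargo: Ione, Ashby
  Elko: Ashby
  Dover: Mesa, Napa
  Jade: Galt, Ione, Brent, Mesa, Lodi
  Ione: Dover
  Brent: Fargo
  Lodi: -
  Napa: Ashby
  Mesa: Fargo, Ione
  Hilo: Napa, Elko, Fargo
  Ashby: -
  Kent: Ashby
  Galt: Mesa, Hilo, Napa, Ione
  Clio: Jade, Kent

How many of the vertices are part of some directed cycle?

A vertex is on a directed cycle iff it belongs to a strongly connected component of size ≥ 2 (or has a self-loop).
The vertices on cycles are {Ione, Mesa, Dover, Fargo} — 4 in total.

4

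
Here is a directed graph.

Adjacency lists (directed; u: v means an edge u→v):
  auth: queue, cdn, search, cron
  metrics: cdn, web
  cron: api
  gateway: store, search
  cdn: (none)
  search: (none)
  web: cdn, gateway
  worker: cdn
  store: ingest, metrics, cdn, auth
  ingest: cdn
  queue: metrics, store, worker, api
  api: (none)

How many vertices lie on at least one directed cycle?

6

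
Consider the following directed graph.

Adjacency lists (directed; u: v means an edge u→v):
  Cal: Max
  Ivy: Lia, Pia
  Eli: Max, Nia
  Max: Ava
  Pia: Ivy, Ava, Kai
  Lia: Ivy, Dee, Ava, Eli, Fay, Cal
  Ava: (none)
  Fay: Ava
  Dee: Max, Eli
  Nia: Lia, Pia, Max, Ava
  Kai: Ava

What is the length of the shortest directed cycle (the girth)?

For each vertex v, BFS finds the shortest path from v back to v.
The shortest such closed walk is Lia → Ivy → Lia, length 2.

2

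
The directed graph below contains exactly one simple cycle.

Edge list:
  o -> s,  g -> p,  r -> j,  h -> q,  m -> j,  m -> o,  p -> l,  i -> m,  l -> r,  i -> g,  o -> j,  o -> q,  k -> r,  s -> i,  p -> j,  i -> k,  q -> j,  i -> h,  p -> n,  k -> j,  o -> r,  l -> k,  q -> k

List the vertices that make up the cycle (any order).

DFS with gray/black marking from i:
i gray
  m gray
    j gray
    j black
    o gray
      o→j: j black — skip
      r gray
        r→j: j black — skip
      r black
      s gray
        s→i: i is gray → back edge
Back edge closes the cycle i → m → o → s → i; its vertices are {i, m, o, s}.

i, m, o, s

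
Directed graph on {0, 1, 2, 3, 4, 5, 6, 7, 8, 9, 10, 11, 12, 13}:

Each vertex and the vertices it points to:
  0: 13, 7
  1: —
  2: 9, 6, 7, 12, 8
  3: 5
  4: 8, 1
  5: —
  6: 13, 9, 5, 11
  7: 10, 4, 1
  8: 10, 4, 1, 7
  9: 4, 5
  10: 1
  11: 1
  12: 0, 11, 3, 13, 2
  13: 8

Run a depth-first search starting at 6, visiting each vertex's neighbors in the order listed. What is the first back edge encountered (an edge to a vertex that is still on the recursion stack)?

4->8

DFS from 6 (visiting each vertex's neighbors in the order listed); mark gray on enter, black on exit:
6 gray
  13 gray
    8 gray
      10 gray
        1 gray
        1 black
      10 black
      4 gray
        4→8: 8 is gray → back edge
First back edge: 4 → 8.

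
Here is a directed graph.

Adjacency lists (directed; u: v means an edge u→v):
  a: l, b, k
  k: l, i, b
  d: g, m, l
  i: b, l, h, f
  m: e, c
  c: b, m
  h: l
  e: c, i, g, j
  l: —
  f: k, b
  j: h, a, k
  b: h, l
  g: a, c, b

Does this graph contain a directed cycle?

DFS with white/gray/black marking, starting from e:
e gray
  c gray
    b gray
      h gray
        l gray
        l black
      h black
      b→l: l black — skip
    b black
    m gray
      m→e: e is gray → back edge
Back edge found, so a cycle exists: e → c → m → e.

Yes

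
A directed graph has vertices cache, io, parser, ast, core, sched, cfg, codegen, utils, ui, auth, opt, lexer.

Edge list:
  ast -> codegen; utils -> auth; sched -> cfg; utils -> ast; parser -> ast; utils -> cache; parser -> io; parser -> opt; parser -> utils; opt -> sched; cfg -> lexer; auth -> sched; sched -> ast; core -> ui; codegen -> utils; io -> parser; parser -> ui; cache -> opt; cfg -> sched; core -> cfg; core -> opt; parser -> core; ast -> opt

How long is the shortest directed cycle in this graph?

2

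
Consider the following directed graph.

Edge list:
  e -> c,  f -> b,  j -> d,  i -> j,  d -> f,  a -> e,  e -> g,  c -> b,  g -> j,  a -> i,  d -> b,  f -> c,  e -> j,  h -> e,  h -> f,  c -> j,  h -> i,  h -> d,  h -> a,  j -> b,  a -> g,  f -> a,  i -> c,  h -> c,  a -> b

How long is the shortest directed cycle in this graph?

For each vertex v, BFS finds the shortest path from v back to v.
The shortest such closed walk is f → c → j → d → f, length 4.

4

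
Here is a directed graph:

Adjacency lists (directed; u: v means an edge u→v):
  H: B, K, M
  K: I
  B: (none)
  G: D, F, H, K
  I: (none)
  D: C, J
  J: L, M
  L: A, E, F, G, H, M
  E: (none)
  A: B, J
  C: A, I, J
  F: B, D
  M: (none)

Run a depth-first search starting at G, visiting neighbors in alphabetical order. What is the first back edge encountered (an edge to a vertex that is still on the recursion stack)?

L->A

DFS from G (visiting neighbors in alphabetical order); mark gray on enter, black on exit:
G gray
  D gray
    C gray
      A gray
        B gray
        B black
        J gray
          L gray
            L→A: A is gray → back edge
First back edge: L → A.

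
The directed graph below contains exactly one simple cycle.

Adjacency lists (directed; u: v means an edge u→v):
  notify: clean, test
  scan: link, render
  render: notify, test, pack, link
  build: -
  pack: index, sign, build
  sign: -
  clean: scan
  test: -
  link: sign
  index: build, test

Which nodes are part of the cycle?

scan, clean, notify, render

DFS with gray/black marking from scan:
scan gray
  link gray
    sign gray
    sign black
  link black
  render gray
    notify gray
      clean gray
        clean→scan: scan is gray → back edge
Back edge closes the cycle scan → render → notify → clean → scan; its vertices are {scan, clean, notify, render}.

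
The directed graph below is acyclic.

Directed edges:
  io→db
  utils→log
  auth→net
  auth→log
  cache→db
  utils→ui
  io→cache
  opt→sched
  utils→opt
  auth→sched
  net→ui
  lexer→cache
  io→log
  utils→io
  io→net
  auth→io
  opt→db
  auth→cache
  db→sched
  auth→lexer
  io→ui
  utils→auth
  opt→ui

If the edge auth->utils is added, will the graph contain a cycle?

Yes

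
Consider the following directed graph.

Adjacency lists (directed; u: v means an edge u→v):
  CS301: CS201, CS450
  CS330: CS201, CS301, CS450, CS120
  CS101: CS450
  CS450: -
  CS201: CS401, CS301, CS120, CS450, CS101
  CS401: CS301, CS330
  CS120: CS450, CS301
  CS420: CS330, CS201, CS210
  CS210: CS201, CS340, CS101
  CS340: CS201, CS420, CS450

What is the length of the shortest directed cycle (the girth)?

For each vertex v, BFS finds the shortest path from v back to v.
The shortest such closed walk is CS201 → CS301 → CS201, length 2.

2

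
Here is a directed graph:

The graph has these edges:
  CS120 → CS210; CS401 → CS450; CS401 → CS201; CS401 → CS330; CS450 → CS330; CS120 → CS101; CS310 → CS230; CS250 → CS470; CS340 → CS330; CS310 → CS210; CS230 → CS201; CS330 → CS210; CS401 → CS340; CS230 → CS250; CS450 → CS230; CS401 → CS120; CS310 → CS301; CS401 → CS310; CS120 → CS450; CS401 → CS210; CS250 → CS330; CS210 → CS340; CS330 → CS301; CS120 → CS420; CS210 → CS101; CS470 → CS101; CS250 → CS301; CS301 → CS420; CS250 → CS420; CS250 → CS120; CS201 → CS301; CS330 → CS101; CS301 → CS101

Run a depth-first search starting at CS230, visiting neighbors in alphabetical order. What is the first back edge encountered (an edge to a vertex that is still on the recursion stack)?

CS330→CS210

DFS from CS230 (visiting neighbors in alphabetical order); mark gray on enter, black on exit:
CS230 gray
  CS201 gray
    CS301 gray
      CS101 gray
      CS101 black
      CS420 gray
      CS420 black
    CS301 black
  CS201 black
  CS250 gray
    CS120 gray
      CS120→CS101: CS101 black — skip
      CS210 gray
        CS210→CS101: CS101 black — skip
        CS340 gray
          CS330 gray
            CS330→CS101: CS101 black — skip
            CS330→CS210: CS210 is gray → back edge
First back edge: CS330 → CS210.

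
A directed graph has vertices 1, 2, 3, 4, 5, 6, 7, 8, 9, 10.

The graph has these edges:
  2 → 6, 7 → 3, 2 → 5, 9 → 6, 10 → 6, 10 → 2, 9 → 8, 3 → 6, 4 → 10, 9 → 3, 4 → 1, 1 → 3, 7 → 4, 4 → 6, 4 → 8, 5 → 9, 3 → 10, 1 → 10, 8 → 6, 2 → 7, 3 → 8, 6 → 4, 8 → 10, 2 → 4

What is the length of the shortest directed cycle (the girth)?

For each vertex v, BFS finds the shortest path from v back to v.
The shortest such closed walk is 4 → 6 → 4, length 2.

2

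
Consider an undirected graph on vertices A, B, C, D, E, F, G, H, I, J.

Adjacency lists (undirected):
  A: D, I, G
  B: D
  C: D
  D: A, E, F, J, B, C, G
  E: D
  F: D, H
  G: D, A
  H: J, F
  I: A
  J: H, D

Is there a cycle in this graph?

Yes

DFS, tracking each vertex's parent; an edge to a visited non-parent vertex closes a cycle.
Start from I:
visit I (parent –)
  visit A (parent I)
    visit D (parent A)
      D–A: parent, skip
      visit E (parent D)
        E–D: parent, skip
      visit F (parent D)
        F–D: parent, skip
        visit H (parent F)
          visit J (parent H)
            J–H: parent, skip
            J–D: D visited and ≠ parent → cycle
Cycle: D – F – H – J – D.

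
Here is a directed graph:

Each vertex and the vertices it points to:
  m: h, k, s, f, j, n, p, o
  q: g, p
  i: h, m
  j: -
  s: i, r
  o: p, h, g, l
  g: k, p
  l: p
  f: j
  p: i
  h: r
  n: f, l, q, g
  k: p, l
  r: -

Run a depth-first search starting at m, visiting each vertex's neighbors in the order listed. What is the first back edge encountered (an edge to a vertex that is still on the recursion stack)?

DFS from m (visiting each vertex's neighbors in the order listed); mark gray on enter, black on exit:
m gray
  h gray
    r gray
    r black
  h black
  k gray
    p gray
      i gray
        i→h: h black — skip
        i→m: m is gray → back edge
First back edge: i → m.

i->m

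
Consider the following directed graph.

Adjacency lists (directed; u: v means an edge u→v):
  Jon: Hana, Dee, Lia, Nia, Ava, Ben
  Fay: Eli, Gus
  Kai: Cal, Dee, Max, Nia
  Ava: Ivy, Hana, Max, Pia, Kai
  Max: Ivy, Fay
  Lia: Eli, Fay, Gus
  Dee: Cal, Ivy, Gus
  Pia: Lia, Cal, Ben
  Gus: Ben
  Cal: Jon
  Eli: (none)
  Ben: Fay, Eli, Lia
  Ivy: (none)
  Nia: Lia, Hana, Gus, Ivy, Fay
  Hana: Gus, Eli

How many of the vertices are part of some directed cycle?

10

A vertex is on a directed cycle iff it belongs to a strongly connected component of size ≥ 2 (or has a self-loop).
The vertices on cycles are {Ava, Ben, Cal, Dee, Fay, Gus, Jon, Kai, Lia, Pia} — 10 in total.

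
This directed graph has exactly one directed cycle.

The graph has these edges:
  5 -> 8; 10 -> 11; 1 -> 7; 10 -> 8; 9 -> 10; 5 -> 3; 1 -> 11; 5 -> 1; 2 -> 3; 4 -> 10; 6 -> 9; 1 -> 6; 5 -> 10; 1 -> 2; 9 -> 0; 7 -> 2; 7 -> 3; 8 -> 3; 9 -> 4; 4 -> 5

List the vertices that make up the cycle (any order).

DFS with gray/black marking from 9:
9 gray
  0 gray
  0 black
  10 gray
    8 gray
      3 gray
      3 black
    8 black
    11 gray
    11 black
  10 black
  4 gray
    4→10: 10 black — skip
    5 gray
      5→8: 8 black — skip
      5→10: 10 black — skip
      5→3: 3 black — skip
      1 gray
        2 gray
          2→3: 3 black — skip
        2 black
        6 gray
          6→9: 9 is gray → back edge
Back edge closes the cycle 9 → 4 → 5 → 1 → 6 → 9; its vertices are {1, 4, 5, 6, 9}.

1, 4, 5, 6, 9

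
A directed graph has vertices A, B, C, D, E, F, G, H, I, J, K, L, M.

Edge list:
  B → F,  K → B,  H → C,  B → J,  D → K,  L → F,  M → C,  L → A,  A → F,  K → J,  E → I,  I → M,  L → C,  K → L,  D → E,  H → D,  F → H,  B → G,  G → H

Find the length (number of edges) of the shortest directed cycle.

5

For each vertex v, BFS finds the shortest path from v back to v.
The shortest such closed walk is D → K → B → G → H → D, length 5.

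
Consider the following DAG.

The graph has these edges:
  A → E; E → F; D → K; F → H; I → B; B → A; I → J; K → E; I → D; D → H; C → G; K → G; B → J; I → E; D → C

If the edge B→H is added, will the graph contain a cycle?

No

Adding B→H creates a cycle iff H can already reach B.
Explore from H: no path reaches B. The graph stays acyclic.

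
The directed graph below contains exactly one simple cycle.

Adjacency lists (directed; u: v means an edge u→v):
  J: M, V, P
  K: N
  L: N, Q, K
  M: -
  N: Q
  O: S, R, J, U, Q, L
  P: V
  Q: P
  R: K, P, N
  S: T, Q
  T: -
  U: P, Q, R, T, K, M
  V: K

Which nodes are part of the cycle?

DFS with gray/black marking from V:
V gray
  K gray
    N gray
      Q gray
        P gray
          P→V: V is gray → back edge
Back edge closes the cycle V → K → N → Q → P → V; its vertices are {K, N, P, Q, V}.

K, N, P, Q, V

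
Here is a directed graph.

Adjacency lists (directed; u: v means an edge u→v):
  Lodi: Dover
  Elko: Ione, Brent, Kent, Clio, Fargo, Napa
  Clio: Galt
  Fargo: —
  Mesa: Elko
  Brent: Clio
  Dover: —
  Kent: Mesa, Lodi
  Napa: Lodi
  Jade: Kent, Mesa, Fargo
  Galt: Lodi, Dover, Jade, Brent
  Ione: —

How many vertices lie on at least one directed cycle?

A vertex is on a directed cycle iff it belongs to a strongly connected component of size ≥ 2 (or has a self-loop).
The vertices on cycles are {Clio, Elko, Galt, Jade, Kent, Mesa, Brent} — 7 in total.

7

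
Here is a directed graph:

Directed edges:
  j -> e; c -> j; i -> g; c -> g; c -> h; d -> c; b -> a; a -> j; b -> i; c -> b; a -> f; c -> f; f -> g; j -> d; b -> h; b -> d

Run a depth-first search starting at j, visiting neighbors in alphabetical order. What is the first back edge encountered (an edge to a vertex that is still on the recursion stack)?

DFS from j (visiting neighbors in alphabetical order); mark gray on enter, black on exit:
j gray
  d gray
    c gray
      b gray
        a gray
          f gray
            g gray
            g black
          f black
          a→j: j is gray → back edge
First back edge: a → j.

a→j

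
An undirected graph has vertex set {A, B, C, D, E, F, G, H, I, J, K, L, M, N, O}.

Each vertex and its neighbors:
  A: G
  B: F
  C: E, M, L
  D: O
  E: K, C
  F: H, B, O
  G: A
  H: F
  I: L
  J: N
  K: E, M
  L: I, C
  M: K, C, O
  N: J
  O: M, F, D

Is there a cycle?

Yes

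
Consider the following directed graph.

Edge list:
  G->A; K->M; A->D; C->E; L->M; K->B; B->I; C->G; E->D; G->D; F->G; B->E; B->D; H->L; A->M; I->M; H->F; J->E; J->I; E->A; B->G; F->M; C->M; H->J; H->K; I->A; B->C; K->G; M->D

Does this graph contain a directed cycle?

DFS with white/gray/black marking, starting from B:
B gray
  I gray
    M gray
      D gray
      D black
    M black
    A gray
      A→M: M black — skip
      A→D: D black — skip
    A black
  I black
  G gray
    G→A: A black — skip
    G→D: D black — skip
  G black
  E gray
    E→A: A black — skip
    E→D: D black — skip
  E black
  B→D: D black — skip
  C gray
    C→G: G black — skip
    C→M: M black — skip
    C→E: E black — skip
  C black
B black
F gray
  F→G: G black — skip
  F→M: M black — skip
F black
H gray
  L gray
    L→M: M black — skip
  L black
  H→F: F black — skip
  K gray
    K→G: G black — skip
    K→M: M black — skip
    K→B: B black — skip
  K black
  J gray
    J→I: I black — skip
    J→E: E black — skip
  J black
H black
Every edge goes to a white or black vertex — no back edge, so the graph is acyclic.

No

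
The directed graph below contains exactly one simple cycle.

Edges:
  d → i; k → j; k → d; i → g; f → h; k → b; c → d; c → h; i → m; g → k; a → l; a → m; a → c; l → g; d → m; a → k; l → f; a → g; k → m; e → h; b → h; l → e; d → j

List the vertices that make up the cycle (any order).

DFS with gray/black marking from k:
k gray
  m gray
  m black
  b gray
    h gray
    h black
  b black
  j gray
  j black
  d gray
    i gray
      g gray
        g→k: k is gray → back edge
Back edge closes the cycle k → d → i → g → k; its vertices are {d, g, i, k}.

d, g, i, k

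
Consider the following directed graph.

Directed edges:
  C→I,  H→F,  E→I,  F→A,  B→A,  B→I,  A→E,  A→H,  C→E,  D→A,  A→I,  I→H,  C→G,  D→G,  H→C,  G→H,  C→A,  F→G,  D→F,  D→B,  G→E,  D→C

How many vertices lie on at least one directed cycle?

A vertex is on a directed cycle iff it belongs to a strongly connected component of size ≥ 2 (or has a self-loop).
The vertices on cycles are {A, C, E, F, G, H, I} — 7 in total.

7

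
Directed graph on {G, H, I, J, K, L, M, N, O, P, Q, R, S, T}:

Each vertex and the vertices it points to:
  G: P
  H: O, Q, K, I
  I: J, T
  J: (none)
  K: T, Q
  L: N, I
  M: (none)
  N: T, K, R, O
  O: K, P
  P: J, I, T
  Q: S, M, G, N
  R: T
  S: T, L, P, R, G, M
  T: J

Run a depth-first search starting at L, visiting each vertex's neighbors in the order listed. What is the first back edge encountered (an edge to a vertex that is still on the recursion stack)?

DFS from L (visiting each vertex's neighbors in the order listed); mark gray on enter, black on exit:
L gray
  N gray
    T gray
      J gray
      J black
    T black
    K gray
      K→T: T black — skip
      Q gray
        S gray
          S→T: T black — skip
          S→L: L is gray → back edge
First back edge: S → L.

S->L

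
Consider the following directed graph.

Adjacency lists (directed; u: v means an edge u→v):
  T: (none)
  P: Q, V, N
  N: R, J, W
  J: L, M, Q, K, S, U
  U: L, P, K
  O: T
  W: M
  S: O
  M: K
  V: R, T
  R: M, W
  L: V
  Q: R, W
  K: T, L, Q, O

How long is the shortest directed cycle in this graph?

For each vertex v, BFS finds the shortest path from v back to v.
The shortest such closed walk is J → U → P → N → J, length 4.

4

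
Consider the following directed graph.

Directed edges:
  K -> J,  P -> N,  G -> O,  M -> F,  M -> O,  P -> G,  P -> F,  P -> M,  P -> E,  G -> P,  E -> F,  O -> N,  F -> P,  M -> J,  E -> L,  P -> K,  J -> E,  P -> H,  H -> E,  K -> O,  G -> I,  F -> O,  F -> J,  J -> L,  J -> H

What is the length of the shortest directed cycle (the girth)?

2

For each vertex v, BFS finds the shortest path from v back to v.
The shortest such closed walk is P → F → P, length 2.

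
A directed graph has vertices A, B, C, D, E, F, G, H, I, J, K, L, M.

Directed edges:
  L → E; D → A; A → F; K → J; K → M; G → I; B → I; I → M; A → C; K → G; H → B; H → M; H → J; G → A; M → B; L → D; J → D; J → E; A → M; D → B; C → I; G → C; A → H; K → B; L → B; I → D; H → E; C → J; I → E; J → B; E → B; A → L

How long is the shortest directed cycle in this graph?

3

For each vertex v, BFS finds the shortest path from v back to v.
The shortest such closed walk is A → L → D → A, length 3.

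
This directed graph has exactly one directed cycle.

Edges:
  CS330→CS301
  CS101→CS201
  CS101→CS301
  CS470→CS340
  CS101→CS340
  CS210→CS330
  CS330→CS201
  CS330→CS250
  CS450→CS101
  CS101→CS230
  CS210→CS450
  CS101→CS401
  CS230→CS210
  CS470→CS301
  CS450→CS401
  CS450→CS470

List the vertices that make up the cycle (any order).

CS101, CS210, CS230, CS450

DFS with gray/black marking from CS210:
CS210 gray
  CS330 gray
    CS201 gray
    CS201 black
    CS301 gray
    CS301 black
    CS250 gray
    CS250 black
  CS330 black
  CS450 gray
    CS401 gray
    CS401 black
    CS101 gray
      CS101→CS401: CS401 black — skip
      CS340 gray
      CS340 black
      CS101→CS201: CS201 black — skip
      CS101→CS301: CS301 black — skip
      CS230 gray
        CS230→CS210: CS210 is gray → back edge
Back edge closes the cycle CS210 → CS450 → CS101 → CS230 → CS210; its vertices are {CS101, CS210, CS230, CS450}.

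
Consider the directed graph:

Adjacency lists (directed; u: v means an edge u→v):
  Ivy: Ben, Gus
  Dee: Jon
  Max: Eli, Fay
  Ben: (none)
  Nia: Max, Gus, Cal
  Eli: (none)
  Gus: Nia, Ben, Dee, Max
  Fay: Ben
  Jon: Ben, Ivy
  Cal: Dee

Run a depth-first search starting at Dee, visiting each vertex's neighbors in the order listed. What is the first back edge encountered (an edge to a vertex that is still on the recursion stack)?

DFS from Dee (visiting each vertex's neighbors in the order listed); mark gray on enter, black on exit:
Dee gray
  Jon gray
    Ben gray
    Ben black
    Ivy gray
      Ivy→Ben: Ben black — skip
      Gus gray
        Nia gray
          Max gray
            Eli gray
            Eli black
            Fay gray
              Fay→Ben: Ben black — skip
            Fay black
          Max black
          Nia→Gus: Gus is gray → back edge
First back edge: Nia → Gus.

Nia→Gus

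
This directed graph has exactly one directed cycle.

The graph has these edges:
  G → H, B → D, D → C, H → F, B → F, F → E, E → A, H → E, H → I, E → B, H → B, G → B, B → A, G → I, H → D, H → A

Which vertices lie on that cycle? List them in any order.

DFS with gray/black marking from B:
B gray
  D gray
    C gray
    C black
  D black
  F gray
    E gray
      E→B: B is gray → back edge
Back edge closes the cycle B → F → E → B; its vertices are {B, E, F}.

B, E, F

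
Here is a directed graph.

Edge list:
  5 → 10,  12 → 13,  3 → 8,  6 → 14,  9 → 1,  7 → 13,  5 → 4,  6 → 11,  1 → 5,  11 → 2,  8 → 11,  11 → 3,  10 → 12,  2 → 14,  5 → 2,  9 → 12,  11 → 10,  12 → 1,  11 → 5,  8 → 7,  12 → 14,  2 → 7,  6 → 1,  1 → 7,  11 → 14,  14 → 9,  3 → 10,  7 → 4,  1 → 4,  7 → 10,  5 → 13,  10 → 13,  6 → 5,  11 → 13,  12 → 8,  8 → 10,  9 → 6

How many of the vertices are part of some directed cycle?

12

A vertex is on a directed cycle iff it belongs to a strongly connected component of size ≥ 2 (or has a self-loop).
The vertices on cycles are {1, 2, 3, 5, 6, 7, 8, 9, 10, 11, 12, 14} — 12 in total.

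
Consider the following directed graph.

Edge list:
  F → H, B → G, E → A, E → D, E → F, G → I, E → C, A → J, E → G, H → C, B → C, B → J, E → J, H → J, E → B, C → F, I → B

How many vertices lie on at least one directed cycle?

A vertex is on a directed cycle iff it belongs to a strongly connected component of size ≥ 2 (or has a self-loop).
The vertices on cycles are {B, C, F, G, H, I} — 6 in total.

6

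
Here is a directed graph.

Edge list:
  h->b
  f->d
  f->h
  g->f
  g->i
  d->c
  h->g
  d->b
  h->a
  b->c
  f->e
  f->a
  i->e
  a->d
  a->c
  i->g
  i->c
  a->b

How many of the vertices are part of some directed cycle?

4

A vertex is on a directed cycle iff it belongs to a strongly connected component of size ≥ 2 (or has a self-loop).
The vertices on cycles are {f, g, h, i} — 4 in total.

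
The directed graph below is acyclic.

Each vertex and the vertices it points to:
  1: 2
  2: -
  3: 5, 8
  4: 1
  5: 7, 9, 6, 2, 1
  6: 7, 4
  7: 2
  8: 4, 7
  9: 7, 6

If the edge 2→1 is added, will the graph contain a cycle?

Adding 2→1 creates a cycle iff 1 can already reach 2.
Path from 1: 1 → 2.
So 1 → … → 2 → 1 is a cycle.

Yes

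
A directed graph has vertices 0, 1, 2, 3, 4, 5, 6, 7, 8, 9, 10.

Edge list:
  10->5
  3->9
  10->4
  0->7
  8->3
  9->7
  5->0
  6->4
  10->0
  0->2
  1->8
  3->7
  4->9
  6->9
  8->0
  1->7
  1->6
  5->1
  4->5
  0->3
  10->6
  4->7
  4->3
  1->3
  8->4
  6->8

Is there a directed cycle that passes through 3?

No

3 lies on a cycle iff there is a path from 3 back to itself.
Exploring from 3, it never reaches itself; equivalently, its strongly connected component is a singleton.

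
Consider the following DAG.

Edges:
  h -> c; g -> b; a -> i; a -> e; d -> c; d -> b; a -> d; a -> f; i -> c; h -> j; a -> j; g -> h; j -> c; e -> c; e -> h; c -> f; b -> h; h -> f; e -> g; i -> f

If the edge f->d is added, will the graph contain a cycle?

Adding f→d creates a cycle iff d can already reach f.
Path from d: d → c → f.
So d → … → f → d is a cycle.

Yes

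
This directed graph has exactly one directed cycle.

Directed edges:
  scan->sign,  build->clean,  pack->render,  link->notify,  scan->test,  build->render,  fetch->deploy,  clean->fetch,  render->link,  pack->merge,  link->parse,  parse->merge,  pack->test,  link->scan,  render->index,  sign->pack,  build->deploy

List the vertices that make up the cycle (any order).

DFS with gray/black marking from render:
render gray
  link gray
    scan gray
      test gray
      test black
      sign gray
        pack gray
          merge gray
          merge black
          pack→test: test black — skip
          pack→render: render is gray → back edge
Back edge closes the cycle render → link → scan → sign → pack → render; its vertices are {link, pack, scan, sign, render}.

link, pack, scan, sign, render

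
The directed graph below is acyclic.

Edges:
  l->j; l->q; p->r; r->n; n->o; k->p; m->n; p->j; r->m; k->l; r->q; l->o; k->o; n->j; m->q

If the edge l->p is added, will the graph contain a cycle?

No

Adding l→p creates a cycle iff p can already reach l.
Explore from p: no path reaches l. The graph stays acyclic.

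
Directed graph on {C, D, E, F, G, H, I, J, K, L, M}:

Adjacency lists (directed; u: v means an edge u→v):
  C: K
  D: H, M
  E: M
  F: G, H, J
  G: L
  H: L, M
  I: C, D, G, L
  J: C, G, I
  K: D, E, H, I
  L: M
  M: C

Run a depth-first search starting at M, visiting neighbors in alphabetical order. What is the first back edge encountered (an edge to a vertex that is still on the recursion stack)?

L→M

DFS from M (visiting neighbors in alphabetical order); mark gray on enter, black on exit:
M gray
  C gray
    K gray
      D gray
        H gray
          L gray
            L→M: M is gray → back edge
First back edge: L → M.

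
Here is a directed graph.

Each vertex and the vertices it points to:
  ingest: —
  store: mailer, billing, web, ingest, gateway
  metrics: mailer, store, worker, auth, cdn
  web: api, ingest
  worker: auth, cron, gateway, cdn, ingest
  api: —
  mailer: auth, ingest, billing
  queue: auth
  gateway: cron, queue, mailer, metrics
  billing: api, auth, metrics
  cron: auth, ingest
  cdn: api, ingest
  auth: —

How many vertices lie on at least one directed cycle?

6

A vertex is on a directed cycle iff it belongs to a strongly connected component of size ≥ 2 (or has a self-loop).
The vertices on cycles are {store, mailer, worker, billing, gateway, metrics} — 6 in total.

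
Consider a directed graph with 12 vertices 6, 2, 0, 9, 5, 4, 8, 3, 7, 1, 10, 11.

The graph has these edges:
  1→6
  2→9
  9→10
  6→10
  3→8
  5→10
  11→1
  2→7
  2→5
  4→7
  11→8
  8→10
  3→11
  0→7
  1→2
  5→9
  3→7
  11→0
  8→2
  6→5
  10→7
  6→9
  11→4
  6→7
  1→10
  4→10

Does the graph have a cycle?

No

DFS with white/gray/black marking, starting from 0:
0 gray
  7 gray
  7 black
0 black
6 gray
  6→7: 7 black — skip
  9 gray
    10 gray
      10→7: 7 black — skip
    10 black
  9 black
  5 gray
    5→10: 10 black — skip
    5→9: 9 black — skip
  5 black
  6→10: 10 black — skip
6 black
2 gray
  2→7: 7 black — skip
  2→5: 5 black — skip
  2→9: 9 black — skip
2 black
4 gray
  4→10: 10 black — skip
  4→7: 7 black — skip
4 black
8 gray
  8→2: 2 black — skip
  8→10: 10 black — skip
8 black
3 gray
  3→7: 7 black — skip
  11 gray
    11→4: 4 black — skip
    11→8: 8 black — skip
    1 gray
      1→10: 10 black — skip
      1→6: 6 black — skip
      1→2: 2 black — skip
    1 black
    11→0: 0 black — skip
  11 black
  3→8: 8 black — skip
3 black
Every edge goes to a white or black vertex — no back edge, so the graph is acyclic.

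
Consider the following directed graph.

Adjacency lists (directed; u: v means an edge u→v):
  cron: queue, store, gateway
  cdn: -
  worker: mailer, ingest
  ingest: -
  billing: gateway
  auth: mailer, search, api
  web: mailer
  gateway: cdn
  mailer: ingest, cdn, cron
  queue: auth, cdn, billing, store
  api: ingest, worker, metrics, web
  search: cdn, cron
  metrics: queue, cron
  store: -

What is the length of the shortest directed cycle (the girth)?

For each vertex v, BFS finds the shortest path from v back to v.
The shortest such closed walk is queue → auth → mailer → cron → queue, length 4.

4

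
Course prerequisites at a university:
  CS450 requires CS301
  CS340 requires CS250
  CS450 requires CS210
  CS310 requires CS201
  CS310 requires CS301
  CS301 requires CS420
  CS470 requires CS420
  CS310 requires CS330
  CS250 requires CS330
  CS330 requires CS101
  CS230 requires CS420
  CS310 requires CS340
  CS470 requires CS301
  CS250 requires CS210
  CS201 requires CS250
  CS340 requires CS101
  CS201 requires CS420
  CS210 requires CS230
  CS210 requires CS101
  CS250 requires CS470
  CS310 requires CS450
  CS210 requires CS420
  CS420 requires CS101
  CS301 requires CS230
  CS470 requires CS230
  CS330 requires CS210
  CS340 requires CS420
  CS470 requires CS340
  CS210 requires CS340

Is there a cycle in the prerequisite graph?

DFS with white/gray/black marking, starting from CS330:
CS330 gray
  CS210 gray
    CS340 gray
      CS101 gray
      CS101 black
      CS420 gray
        CS420→CS101: CS101 black — skip
      CS420 black
      CS250 gray
        CS250→CS210: CS210 is gray → back edge
Back edge found, so a cycle exists: CS210 → CS340 → CS250 → CS210.

Yes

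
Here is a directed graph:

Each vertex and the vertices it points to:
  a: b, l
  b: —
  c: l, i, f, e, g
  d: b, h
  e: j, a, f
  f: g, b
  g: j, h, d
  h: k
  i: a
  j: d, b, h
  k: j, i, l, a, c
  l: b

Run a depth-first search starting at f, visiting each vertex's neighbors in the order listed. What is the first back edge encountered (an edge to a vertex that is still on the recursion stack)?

k->j

DFS from f (visiting each vertex's neighbors in the order listed); mark gray on enter, black on exit:
f gray
  g gray
    j gray
      d gray
        b gray
        b black
        h gray
          k gray
            k→j: j is gray → back edge
First back edge: k → j.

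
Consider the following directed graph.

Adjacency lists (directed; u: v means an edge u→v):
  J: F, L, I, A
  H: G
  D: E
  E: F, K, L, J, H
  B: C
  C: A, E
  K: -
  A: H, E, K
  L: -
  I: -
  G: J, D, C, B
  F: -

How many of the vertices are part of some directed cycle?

A vertex is on a directed cycle iff it belongs to a strongly connected component of size ≥ 2 (or has a self-loop).
The vertices on cycles are {A, B, C, D, E, G, H, J} — 8 in total.

8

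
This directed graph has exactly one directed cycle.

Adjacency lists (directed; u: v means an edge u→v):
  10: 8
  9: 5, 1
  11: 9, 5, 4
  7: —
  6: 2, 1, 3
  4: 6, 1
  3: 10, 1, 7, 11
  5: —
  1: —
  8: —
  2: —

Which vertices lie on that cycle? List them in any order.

3, 4, 6, 11

DFS with gray/black marking from 3:
3 gray
  10 gray
    8 gray
    8 black
  10 black
  1 gray
  1 black
  7 gray
  7 black
  11 gray
    9 gray
      5 gray
      5 black
      9→1: 1 black — skip
    9 black
    11→5: 5 black — skip
    4 gray
      6 gray
        2 gray
        2 black
        6→1: 1 black — skip
        6→3: 3 is gray → back edge
Back edge closes the cycle 3 → 11 → 4 → 6 → 3; its vertices are {3, 4, 6, 11}.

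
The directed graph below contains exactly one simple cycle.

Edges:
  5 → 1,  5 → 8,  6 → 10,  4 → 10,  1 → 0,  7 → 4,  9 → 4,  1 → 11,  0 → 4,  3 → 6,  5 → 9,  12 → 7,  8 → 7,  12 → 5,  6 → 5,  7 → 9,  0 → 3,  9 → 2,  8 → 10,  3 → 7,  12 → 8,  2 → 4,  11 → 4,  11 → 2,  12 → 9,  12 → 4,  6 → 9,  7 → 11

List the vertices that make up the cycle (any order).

0, 1, 3, 5, 6

DFS with gray/black marking from 5:
5 gray
  1 gray
    0 gray
      3 gray
        7 gray
          11 gray
            2 gray
              4 gray
                10 gray
                10 black
              4 black
            2 black
            11→4: 4 black — skip
          11 black
          7→4: 4 black — skip
          9 gray
            9→2: 2 black — skip
            9→4: 4 black — skip
          9 black
        7 black
        6 gray
          6→10: 10 black — skip
          6→9: 9 black — skip
          6→5: 5 is gray → back edge
Back edge closes the cycle 5 → 1 → 0 → 3 → 6 → 5; its vertices are {0, 1, 3, 5, 6}.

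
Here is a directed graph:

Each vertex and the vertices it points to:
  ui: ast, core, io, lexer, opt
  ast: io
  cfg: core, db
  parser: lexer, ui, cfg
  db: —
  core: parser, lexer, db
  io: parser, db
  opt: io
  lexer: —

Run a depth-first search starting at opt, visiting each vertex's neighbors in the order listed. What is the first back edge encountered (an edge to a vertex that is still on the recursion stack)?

ast->io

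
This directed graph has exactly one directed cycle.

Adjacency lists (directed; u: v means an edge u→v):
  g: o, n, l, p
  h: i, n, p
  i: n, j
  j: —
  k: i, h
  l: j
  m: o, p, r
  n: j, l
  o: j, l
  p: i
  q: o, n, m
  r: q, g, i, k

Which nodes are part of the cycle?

DFS with gray/black marking from m:
m gray
  o gray
    j gray
    j black
    l gray
      l→j: j black — skip
    l black
  o black
  p gray
    i gray
      n gray
        n→j: j black — skip
        n→l: l black — skip
      n black
      i→j: j black — skip
    i black
  p black
  r gray
    q gray
      q→o: o black — skip
      q→n: n black — skip
      q→m: m is gray → back edge
Back edge closes the cycle m → r → q → m; its vertices are {m, q, r}.

m, q, r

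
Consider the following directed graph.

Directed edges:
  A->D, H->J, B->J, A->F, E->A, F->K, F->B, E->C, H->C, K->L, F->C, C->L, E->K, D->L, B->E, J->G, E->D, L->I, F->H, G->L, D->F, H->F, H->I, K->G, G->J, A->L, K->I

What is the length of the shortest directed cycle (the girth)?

For each vertex v, BFS finds the shortest path from v back to v.
The shortest such closed walk is F → H → F, length 2.

2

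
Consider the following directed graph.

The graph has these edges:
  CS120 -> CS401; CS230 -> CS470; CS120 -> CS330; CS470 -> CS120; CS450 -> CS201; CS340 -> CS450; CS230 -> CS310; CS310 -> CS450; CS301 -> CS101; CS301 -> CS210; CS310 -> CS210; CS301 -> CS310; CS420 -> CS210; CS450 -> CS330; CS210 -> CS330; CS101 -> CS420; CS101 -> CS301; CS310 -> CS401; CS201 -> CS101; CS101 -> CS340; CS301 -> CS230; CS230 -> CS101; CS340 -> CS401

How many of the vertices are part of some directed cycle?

A vertex is on a directed cycle iff it belongs to a strongly connected component of size ≥ 2 (or has a self-loop).
The vertices on cycles are {CS101, CS201, CS230, CS301, CS310, CS340, CS450} — 7 in total.

7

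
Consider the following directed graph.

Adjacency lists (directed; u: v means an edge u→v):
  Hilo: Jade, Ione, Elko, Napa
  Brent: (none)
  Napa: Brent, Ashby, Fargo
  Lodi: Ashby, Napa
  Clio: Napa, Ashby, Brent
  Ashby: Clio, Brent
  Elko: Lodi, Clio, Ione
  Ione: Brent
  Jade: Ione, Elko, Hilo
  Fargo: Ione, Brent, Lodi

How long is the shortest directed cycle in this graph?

For each vertex v, BFS finds the shortest path from v back to v.
The shortest such closed walk is Hilo → Jade → Hilo, length 2.

2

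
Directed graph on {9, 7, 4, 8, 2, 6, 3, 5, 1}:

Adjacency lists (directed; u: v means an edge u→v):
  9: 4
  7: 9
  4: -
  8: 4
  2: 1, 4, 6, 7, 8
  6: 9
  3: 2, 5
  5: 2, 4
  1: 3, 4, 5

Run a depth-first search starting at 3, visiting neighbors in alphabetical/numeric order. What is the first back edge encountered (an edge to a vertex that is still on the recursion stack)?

1→3

DFS from 3 (visiting neighbors in alphabetical/numeric order); mark gray on enter, black on exit:
3 gray
  2 gray
    1 gray
      1→3: 3 is gray → back edge
First back edge: 1 → 3.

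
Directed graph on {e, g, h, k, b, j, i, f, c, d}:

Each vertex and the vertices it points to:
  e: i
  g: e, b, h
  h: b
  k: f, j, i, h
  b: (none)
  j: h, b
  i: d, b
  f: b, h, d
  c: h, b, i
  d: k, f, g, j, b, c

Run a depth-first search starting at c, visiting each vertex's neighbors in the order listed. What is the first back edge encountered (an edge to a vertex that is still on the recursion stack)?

DFS from c (visiting each vertex's neighbors in the order listed); mark gray on enter, black on exit:
c gray
  h gray
    b gray
    b black
  h black
  c→b: b black — skip
  i gray
    d gray
      k gray
        f gray
          f→b: b black — skip
          f→h: h black — skip
          f→d: d is gray → back edge
First back edge: f → d.

f→d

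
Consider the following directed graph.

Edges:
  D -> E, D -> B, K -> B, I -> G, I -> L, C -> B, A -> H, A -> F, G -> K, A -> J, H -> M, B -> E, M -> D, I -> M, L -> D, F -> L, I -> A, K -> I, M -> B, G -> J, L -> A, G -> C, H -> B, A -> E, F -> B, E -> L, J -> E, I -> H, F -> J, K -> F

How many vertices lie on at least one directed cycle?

12

A vertex is on a directed cycle iff it belongs to a strongly connected component of size ≥ 2 (or has a self-loop).
The vertices on cycles are {A, B, D, E, F, G, H, I, J, K, L, M} — 12 in total.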